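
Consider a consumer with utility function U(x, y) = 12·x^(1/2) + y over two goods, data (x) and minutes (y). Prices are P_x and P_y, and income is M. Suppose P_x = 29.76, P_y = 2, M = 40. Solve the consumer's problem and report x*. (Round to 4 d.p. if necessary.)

x* = 0.1626

Utility is quasi-linear in y; the FOC for x is 6/√x = P_x/P_y.
Solve: √x = 6·P_y/P_x, so x*(P_x,P_y) = (6·P_y/P_x)², and y* = (M − P_x·x*)/P_y.
Plugging in: x* = (6·2/29.76)² = 0.1626.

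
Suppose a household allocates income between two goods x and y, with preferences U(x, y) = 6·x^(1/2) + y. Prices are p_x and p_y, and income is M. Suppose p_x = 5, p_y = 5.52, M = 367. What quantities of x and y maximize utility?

x* = 10.9693, y* = 56.5495

Utility is quasi-linear in y; the FOC for x is 3/√x = p_x/p_y.
Solve: √x = 3·p_y/p_x, so x*(p_x,p_y) = (3·p_y/p_x)², and y* = (M − p_x·x*)/p_y.
Plugging in: x* = (3·5.52/5)² = 10.9693, y* = 56.5495.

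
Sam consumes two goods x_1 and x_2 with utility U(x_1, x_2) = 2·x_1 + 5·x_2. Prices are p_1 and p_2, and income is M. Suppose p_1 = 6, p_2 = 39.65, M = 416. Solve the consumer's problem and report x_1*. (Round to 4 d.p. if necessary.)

x_1* = 69.3333

Numerically: x_1* = 69.3333, x_2* = 0.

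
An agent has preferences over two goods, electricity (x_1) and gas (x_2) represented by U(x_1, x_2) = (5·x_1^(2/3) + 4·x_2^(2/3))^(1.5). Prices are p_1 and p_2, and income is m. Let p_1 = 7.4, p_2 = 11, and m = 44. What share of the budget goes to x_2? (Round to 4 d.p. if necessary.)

From the CES first-order condition, (5/4)·(x_2/x_1)^(1/3) = p_1/p_2.
Hence x_2/x_1 = ((4/5)·p_1/p_2)^(1/(1/3)), i.e. raised to the 3 power.
Substitute x_2 = (x_2/x_1)·x_1 into the budget: x_1* = m/(p_1 + p_2·(x_2/x_1)).
Numerically x_2/x_1 = 0.155879, so x_1* = 44/(7.4 + 11·0.155879) = 4.8274 and x_2* = 0.155879·4.8274 = 0.7525.
Expenditure on x_2: 11·0.7525 = 8.2774; share = 0.1881.

share on x_2 = 0.1881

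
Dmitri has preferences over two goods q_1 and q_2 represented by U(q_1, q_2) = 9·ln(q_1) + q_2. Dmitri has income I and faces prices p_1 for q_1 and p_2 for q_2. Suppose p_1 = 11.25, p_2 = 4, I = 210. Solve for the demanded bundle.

q_1* = 3.2, q_2* = 43.5

MU_q_1 = 9/q_1, MU_q_2 = 1. Tangency: 9/q_1 = p_1/p_2.
So q_1*(p_1,p_2) = 9·p_2/p_1, independent of income; and q_2* = (I − 9·p_2)/p_2.
At the given prices: q_1* = 9·4/11.25 = 3.2, and q_2* = 43.5.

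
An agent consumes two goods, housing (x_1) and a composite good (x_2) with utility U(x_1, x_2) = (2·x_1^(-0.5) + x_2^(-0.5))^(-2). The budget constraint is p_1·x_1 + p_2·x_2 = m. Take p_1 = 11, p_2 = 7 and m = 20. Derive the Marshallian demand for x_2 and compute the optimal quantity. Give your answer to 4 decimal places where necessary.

x_2* = 1.0041

MRS = MU_x_1/MU_x_2 = 2·(x_2/x_1)^(1.5). Set equal to p_1/p_2.
Solve for the ratio: x_2/x_1 = [(1/2)·p_1/p_2]^(2/3).
With the ratio pinned down, the budget gives x_1* = m/(p_1 + p_2·(x_2/x_1)) and x_2* = (x_2/x_1)·x_1*.
Numerically x_2/x_1 = 0.851484, so x_1* = 20/(11 + 7·0.851484) = 1.1792 and x_2* = 0.851484·1.1792 = 1.0041.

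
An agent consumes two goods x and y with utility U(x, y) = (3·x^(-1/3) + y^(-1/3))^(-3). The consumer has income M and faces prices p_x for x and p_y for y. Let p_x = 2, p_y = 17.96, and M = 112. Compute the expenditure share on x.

Numerically y/x = 0.084567, so x* = 112/(2 + 17.96·0.084567) = 31.8288 and y* = 0.084567·31.8288 = 2.6917.
Expenditure on x: 2·31.8288 = 63.6576; share = 0.5684.

share on x = 0.5684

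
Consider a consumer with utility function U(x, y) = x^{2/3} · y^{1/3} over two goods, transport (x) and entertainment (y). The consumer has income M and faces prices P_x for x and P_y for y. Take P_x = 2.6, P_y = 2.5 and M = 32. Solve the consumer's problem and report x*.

x* = 8.2051

The MRS is 2·y/x. Set MRS = P_x/P_y.
Rearranging, P_y·y = (1/2)·P_x·x. Substituting into the budget gives P_x·x·(1 + (1/2)) = M.
Demand: x*(P_x,P_y,M) = 2/3·M/P_x and y* = 1/3·M/P_y.
At P_x=2.6, P_y=2.5, M=32: x* = 2/3·32/2.6 = 8.2051.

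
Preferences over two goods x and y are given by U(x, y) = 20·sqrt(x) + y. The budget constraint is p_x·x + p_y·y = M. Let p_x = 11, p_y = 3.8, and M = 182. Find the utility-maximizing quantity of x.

Utility is quasi-linear in y; the FOC for x is 10/√x = p_x/p_y.
Thus x* = (10·p_y/p_x)² — independent of M — with the rest of income spent on y.
Plugging in: x* = (10·3.8/11)² = 11.9339.

x* = 11.9339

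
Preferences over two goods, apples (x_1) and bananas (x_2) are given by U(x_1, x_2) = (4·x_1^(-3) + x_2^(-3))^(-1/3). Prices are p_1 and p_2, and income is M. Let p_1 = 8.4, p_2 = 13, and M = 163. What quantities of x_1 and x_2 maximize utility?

MRS = MU_x_1/MU_x_2 = 4·(x_2/x_1)^(4). Set equal to p_1/p_2.
Solve for the ratio: x_2/x_1 = [(1/4)·p_1/p_2]^(0.25).
With the ratio pinned down, the budget gives x_1* = M/(p_1 + p_2·(x_2/x_1)) and x_2* = (x_2/x_1)·x_1*.
Numerically x_2/x_1 = 0.63397, so x_1* = 163/(8.4 + 13·0.63397) = 9.7947 and x_2* = 0.63397·9.7947 = 6.2096.

x_1* = 9.7947, x_2* = 6.2096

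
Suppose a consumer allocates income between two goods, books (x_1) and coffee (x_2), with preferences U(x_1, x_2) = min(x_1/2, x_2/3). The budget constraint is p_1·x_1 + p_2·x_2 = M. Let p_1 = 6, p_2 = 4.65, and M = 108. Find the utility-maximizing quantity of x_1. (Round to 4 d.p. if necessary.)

Leontief preferences: the optimum is at the kink where x_1/2 = x_2/3, i.e. x_2 = (3/2)·x_1.
Budget: p_1·x_1 + p_2·(3/2)·x_1 = M, so (2·p_1 + 3·p_2)·x_1 = 2·M.
Demand: x_1*(p_1,p_2,M) = 2·M/(2·p_1 + 3·p_2), x_2* = 3·M/(2·p_1 + 3·p_2).
Here 2·6 + 3·4.65 = 25.95, giving x_1* = 8.3237.

x_1* = 8.3237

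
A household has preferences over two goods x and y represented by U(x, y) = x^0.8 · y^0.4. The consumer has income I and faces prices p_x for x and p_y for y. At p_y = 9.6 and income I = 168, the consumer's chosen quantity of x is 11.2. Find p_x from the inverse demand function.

MU_x/MU_y = (0.8·y)/(0.4·x); tangency sets this equal to p_x/p_y.
Rearranging, p_y·y = (1/2)·p_x·x. Substituting into the budget gives p_x·x·(1 + (1/2)) = I.
Demand: x*(p_x,p_y,I) = 2/3·I/p_x and y* = 1/3·I/p_y.
Set x* = 11.2 in the demand function and solve for p_x: p_x = 10.

p_x = 10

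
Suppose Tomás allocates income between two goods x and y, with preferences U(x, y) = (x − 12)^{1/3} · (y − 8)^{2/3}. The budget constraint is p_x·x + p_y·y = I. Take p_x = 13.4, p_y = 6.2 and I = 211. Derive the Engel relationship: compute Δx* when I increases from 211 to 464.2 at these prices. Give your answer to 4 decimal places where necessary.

Δx* = 6.2985

Let x' = x−12, y' = y−8. MRS = (1/2)·y'/x' = p_x/p_y.
After buying the subsistence bundle (12, 8), a share 1/3 of the remaining income goes to x: x* = 12 + 1/3·(I − 12p_x − 8p_y)/p_x.
Discretionary income = 211 − 12·13.4 − 8·6.2 = 0.6; x* = 12 + 1/3·0.6/13.4 = 12.0149.
At I' = 464.2: x* = 18.3134. Change: 18.3134 − 12.0149 = 6.2985.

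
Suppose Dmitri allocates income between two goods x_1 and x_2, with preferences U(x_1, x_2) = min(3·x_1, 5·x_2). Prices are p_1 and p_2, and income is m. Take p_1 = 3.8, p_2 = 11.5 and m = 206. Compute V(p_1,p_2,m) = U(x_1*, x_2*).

V = 57.757

Leontief preferences: the optimum is at the kink where x_1/5 = x_2/3, i.e. x_2 = (3/5)·x_1.
Budget: p_1·x_1 + p_2·(3/5)·x_1 = m, so (5·p_1 + 3·p_2)·x_1 = 5·m.
Demand: x_1*(p_1,p_2,m) = 5·m/(5·p_1 + 3·p_2), x_2* = 3·m/(5·p_1 + 3·p_2).
Here 5·3.8 + 3·11.5 = 53.5, giving x_1* = 19.2523 and x_2* = 11.5514.
Utility at the optimum: U(19.2523, 11.5514) = 57.757.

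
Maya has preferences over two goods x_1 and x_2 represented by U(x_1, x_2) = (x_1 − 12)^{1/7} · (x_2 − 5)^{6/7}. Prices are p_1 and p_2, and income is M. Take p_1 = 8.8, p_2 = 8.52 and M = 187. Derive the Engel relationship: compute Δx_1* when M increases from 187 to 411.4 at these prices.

Δx_1* = 3.6429

Substituting into the budget: x_1* = 12 + 1/7·(M − 12·p_1 − 5·p_2)/p_1, and x_2* = 5 + 6/7·(…)/p_2.
Discretionary income = 187 − 12·8.8 − 5·8.52 = 38.8; x_1* = 12 + 1/7·38.8/8.8 = 12.6299.
At M' = 411.4: x_1* = 16.2727. Change: 16.2727 − 12.6299 = 3.6429.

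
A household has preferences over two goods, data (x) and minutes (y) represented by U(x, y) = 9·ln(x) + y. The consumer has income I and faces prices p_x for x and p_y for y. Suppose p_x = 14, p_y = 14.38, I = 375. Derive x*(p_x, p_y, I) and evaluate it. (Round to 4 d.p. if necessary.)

MU_x = 9/x, MU_y = 1. Tangency: 9/x = p_x/p_y.
So x*(p_x,p_y) = 9·p_y/p_x, independent of income; and y* = (I − 9·p_y)/p_y.
At the given prices: x* = 9·14.38/14 = 9.2443.

x* = 9.2443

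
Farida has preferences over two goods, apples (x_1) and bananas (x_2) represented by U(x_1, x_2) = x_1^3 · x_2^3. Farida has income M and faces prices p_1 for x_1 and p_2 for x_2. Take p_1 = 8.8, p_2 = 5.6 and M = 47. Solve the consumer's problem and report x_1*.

Tangency: MRS = x_2/x_1 = p_1/p_2.
Rearranging, p_2·x_2 = p_1·x_1. Substituting into the budget gives p_1·x_1·(1 + 1) = M.
Demand: x_1*(p_1,p_2,M) = 0.5·M/p_1 and x_2* = 0.5·M/p_2.
At p_1=8.8, p_2=5.6, M=47: x_1* = 0.5·47/8.8 = 2.6705.

x_1* = 2.6705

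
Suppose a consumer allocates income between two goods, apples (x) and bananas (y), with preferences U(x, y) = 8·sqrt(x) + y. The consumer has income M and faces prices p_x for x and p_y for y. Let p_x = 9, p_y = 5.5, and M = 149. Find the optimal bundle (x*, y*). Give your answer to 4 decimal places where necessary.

Utility is quasi-linear in y; the FOC for x is 4/√x = p_x/p_y.
Thus x* = (4·p_y/p_x)² — independent of M — with the rest of income spent on y.
Plugging in: x* = (4·5.5/9)² = 5.9753, y* = 17.3131.

x* = 5.9753, y* = 17.3131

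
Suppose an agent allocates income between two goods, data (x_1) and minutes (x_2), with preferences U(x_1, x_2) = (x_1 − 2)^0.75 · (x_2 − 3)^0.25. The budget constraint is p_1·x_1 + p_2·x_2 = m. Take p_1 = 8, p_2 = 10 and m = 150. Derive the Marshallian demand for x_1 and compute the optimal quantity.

x_1* = 11.75

After buying the subsistence bundle (2, 3), a share 0.75 of the remaining income goes to x_1: x_1* = 2 + 0.75·(m − 2p_1 − 3p_2)/p_1.
Discretionary income = 150 − 2·8 − 3·10 = 104; x_1* = 2 + 0.75·104/8 = 11.75.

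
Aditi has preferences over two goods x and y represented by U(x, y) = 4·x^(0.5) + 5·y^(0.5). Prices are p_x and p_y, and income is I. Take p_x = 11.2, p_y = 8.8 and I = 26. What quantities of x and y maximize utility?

From the CES first-order condition, (4/5)·(y/x)^(0.5) = p_x/p_y.
Solve for the ratio: y/x = [(5/4)·p_x/p_y]^(2).
Substitute y = (y/x)·x into the budget: x* = I/(p_x + p_y·(y/x)).
Numerically y/x = 2.530992, so x* = 26/(11.2 + 8.8·2.530992) = 0.7768 and y* = 2.530992·0.7768 = 1.966.

x* = 0.7768, y* = 1.966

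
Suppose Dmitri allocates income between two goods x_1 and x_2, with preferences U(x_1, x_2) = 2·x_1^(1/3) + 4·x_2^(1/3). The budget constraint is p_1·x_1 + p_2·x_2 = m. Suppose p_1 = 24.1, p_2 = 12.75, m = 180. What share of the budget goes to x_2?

MU_x_1 ∝ 2·x_1^(-2/3), MU_x_2 ∝ 4·x_2^(-2/3), so MRS = (1/2)·(x_2/x_1)^(2/3) = p_1/p_2.
Hence x_2/x_1 = (2·p_1/p_2)^(1/(2/3)), i.e. raised to the 1.5 power.
Substitute x_2 = (x_2/x_1)·x_1 into the budget: x_1* = m/(p_1 + p_2·(x_2/x_1)).
Numerically x_2/x_1 = 7.350304, so x_1* = 180/(24.1 + 12.75·7.350304) = 1.5278 and x_2* = 7.350304·1.5278 = 11.2298.
Expenditure on x_2: 12.75·11.2298 = 143.18; share = 0.7954.

share on x_2 = 0.7954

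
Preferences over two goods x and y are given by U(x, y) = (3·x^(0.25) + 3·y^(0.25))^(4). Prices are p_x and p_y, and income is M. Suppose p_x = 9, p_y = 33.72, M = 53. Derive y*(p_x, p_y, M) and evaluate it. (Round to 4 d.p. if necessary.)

Substitute y = (y/x)·x into the budget: x* = M/(p_x + p_y·(y/x)).
Numerically y/x = 0.171846, so x* = 53/(9 + 33.72·0.171846) = 3.5824 and y* = 0.171846·3.5824 = 0.6156.

y* = 0.6156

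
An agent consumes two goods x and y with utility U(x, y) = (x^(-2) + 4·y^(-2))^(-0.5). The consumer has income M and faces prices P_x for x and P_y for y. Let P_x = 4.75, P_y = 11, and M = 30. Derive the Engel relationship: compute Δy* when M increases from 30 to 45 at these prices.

From the CES first-order condition, (1/4)·(y/x)^(3) = P_x/P_y.
Hence y/x = (4·P_x/P_y)^(1/(3)), i.e. raised to the 1/3 power.
Substitute y = (y/x)·x into the budget: x* = M/(P_x + P_y·(y/x)).
Numerically y/x = 1.199832, so x* = 30/(4.75 + 11·1.199832) = 1.6715 and y* = 1.199832·1.6715 = 2.0055.
At M' = 45: y* = 3.0082. Change: 3.0082 − 2.0055 = 1.0027.

Δy* = 1.0027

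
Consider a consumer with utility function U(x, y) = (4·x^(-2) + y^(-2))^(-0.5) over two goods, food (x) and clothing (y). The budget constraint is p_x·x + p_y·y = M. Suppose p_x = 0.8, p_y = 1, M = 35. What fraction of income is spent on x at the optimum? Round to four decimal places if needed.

share on x = 0.5777

From the CES first-order condition, 4·(y/x)^(3) = p_x/p_y.
Solve for the ratio: y/x = [(1/4)·p_x/p_y]^(1/3).
Substitute y = (y/x)·x into the budget: x* = M/(p_x + p_y·(y/x)).
Numerically y/x = 0.584804, so x* = 35/(0.8 + 1·0.584804) = 25.2743 and y* = 0.584804·25.2743 = 14.7805.
Expenditure on x: 0.8·25.2743 = 20.2195; share = 0.5777.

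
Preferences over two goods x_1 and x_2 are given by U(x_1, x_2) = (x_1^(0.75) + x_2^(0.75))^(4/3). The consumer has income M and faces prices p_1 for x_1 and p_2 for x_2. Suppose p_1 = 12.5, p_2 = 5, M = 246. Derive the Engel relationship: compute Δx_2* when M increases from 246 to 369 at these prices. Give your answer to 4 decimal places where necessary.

Substitute x_2 = (x_2/x_1)·x_1 into the budget: x_1* = M/(p_1 + p_2·(x_2/x_1)).
Numerically x_2/x_1 = 39.0625, so x_1* = 246/(12.5 + 5·39.0625) = 1.1838 and x_2* = 39.0625·1.1838 = 46.2406.
At M' = 369: x_2* = 69.3609. Change: 69.3609 − 46.2406 = 23.1203.

Δx_2* = 23.1203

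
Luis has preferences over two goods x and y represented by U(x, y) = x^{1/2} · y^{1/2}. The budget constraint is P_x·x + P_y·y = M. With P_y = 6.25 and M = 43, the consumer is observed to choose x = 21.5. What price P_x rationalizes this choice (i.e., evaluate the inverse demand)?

P_x = 1

The MRS is y/x. Set MRS = P_x/P_y.
Rearranging, P_y·y = P_x·x. Substituting into the budget gives P_x·x·(1 + 1) = M.
Demand: x*(P_x,P_y,M) = 0.5·M/P_x and y* = 0.5·M/P_y.
Set x* = 21.5 in the demand function and solve for P_x: P_x = 1.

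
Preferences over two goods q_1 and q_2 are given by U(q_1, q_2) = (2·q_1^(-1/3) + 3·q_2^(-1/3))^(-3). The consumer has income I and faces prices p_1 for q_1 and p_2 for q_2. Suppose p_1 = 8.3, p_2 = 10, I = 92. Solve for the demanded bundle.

MRS = MU_q_1/MU_q_2 = (2/3)·(q_2/q_1)^(4/3). Set equal to p_1/p_2.
Hence q_2/q_1 = ((3/2)·p_1/p_2)^(1/(4/3)), i.e. raised to the 0.75 power.
Substitute q_2 = (q_2/q_1)·q_1 into the budget: q_1* = I/(p_1 + p_2·(q_2/q_1)).
Numerically q_2/q_1 = 1.178629, so q_1* = 92/(8.3 + 10·1.178629) = 4.5802 and q_2* = 1.178629·4.5802 = 5.3984.

q_1* = 4.5802, q_2* = 5.3984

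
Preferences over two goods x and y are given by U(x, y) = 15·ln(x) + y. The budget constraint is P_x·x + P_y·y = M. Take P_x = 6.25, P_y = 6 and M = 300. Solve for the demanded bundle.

At the given prices: x* = 15·6/6.25 = 14.4, and y* = 35.

x* = 14.4, y* = 35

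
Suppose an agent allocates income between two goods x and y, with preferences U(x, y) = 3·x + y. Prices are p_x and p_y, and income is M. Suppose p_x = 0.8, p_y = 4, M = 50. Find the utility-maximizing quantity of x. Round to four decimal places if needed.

Linear utility — the consumer picks whichever good has higher MU/price: 3/0.8 = 3.75 vs 1/4 = 0.25.
x gives more utility per dollar, so spend all income on x: x* = M/p_x, y* = 0.
Numerically: x* = 62.5, y* = 0.

x* = 62.5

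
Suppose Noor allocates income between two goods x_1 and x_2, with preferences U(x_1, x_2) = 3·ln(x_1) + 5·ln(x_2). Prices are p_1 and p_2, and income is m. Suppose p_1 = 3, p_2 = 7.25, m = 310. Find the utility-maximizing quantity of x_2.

The MRS is (3/5)·x_2/x_1. Set MRS = p_1/p_2.
Rearranging, p_2·x_2 = (5/3)·p_1·x_1. Substituting into the budget gives p_1·x_1·(1 + (5/3)) = m.
Demand: x_1*(p_1,p_2,m) = 0.375·m/p_1 and x_2* = 0.625·m/p_2.
At p_1=3, p_2=7.25, m=310: x_2* = 0.625·310/7.25 = 26.7241.

x_2* = 26.7241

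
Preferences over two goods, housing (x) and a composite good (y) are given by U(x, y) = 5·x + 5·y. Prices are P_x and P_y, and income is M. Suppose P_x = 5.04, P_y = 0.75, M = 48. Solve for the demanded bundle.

Linear utility — the consumer picks whichever good has higher MU/price: 5/5.04 = 0.9921 vs 5/0.75 = 6.6667.
y gives more utility per dollar, so spend all income on y: y* = M/P_y, x* = 0.
Numerically: x* = 0, y* = 64.

x* = 0, y* = 64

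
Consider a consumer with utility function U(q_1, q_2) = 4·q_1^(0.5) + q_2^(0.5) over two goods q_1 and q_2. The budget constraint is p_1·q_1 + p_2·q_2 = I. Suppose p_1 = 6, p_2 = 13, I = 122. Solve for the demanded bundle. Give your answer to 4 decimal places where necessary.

q_1* = 19.7632, q_2* = 0.2631

MU_q_1 ∝ 4·q_1^(-0.5), MU_q_2 ∝ q_2^(-0.5), so MRS = 4·(q_2/q_1)^(0.5) = p_1/p_2.
Hence q_2/q_1 = ((1/4)·p_1/p_2)^(1/(0.5)), i.e. raised to the 2 power.
With the ratio pinned down, the budget gives q_1* = I/(p_1 + p_2·(q_2/q_1)) and q_2* = (q_2/q_1)·q_1*.
Numerically q_2/q_1 = 0.013314, so q_1* = 122/(6 + 13·0.013314) = 19.7632 and q_2* = 0.013314·19.7632 = 0.2631.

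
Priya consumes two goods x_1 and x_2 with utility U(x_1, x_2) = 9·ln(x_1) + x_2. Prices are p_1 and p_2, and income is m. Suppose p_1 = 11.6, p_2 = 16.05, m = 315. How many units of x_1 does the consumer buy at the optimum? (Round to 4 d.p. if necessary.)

At the given prices: x_1* = 9·16.05/11.6 = 12.4526.

x_1* = 12.4526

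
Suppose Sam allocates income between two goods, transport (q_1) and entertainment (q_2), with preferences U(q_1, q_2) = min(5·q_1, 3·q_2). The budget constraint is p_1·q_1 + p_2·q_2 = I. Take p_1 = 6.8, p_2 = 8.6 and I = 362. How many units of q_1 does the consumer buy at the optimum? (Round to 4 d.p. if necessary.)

q_1* = 17.1293

Here 3·6.8 + 5·8.6 = 63.4, giving q_1* = 17.1293.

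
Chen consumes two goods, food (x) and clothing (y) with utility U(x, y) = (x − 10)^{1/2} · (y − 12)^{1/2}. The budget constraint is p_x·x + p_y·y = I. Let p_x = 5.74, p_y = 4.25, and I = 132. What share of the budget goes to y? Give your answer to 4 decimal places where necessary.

Let x' = x−10, y' = y−12. MRS = y'/x' = p_x/p_y.
Substituting into the budget: x* = 10 + 0.5·(I − 10·p_x − 12·p_y)/p_x, and y* = 12 + 0.5·(…)/p_y.
Discretionary income = 132 − 10·5.74 − 12·4.25 = 23.6; x* = 10 + 0.5·23.6/5.74 = 12.0557; y* = 12 + 0.5·23.6/4.25 = 14.7765.
Expenditure on y: 4.25·14.7765 = 62.8; share = 0.4758.

share on y = 0.4758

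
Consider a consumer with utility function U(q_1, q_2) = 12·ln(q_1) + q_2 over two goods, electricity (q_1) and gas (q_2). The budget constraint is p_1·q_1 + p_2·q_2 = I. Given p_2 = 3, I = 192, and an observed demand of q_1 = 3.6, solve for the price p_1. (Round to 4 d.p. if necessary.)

p_1 = 10

MU_q_1 = 12/q_1, MU_q_2 = 1. Tangency: 12/q_1 = p_1/p_2.
So q_1*(p_1,p_2) = 12·p_2/p_1, independent of income; and q_2* = (I − 12·p_2)/p_2.
Set q_1* = 3.6 in the demand function and solve for p_1: p_1 = 10.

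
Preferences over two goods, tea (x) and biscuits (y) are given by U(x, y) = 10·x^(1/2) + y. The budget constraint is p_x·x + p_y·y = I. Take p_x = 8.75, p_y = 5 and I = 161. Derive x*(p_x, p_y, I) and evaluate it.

Plugging in: x* = (5·5/8.75)² = 8.1633.

x* = 8.1633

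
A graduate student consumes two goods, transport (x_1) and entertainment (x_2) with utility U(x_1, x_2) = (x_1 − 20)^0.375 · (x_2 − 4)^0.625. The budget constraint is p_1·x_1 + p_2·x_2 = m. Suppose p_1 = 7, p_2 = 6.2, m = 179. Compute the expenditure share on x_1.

share on x_1 = 0.8119

MRS = (3/5)·(x_2−4)/(x_1−20). Tangency with p_1/p_2 gives x_2−4 = (5/3)·(p_1/p_2)·(x_1−20).
After buying the subsistence bundle (20, 4), a share 0.375 of the remaining income goes to x_1: x_1* = 20 + 0.375·(m − 20p_1 − 4p_2)/p_1.
Discretionary income = 179 − 20·7 − 4·6.2 = 14.2; x_1* = 20 + 0.375·14.2/7 = 20.7607; x_2* = 4 + 0.625·14.2/6.2 = 5.4315.
Expenditure on x_1: 7·20.7607 = 145.325; share = 0.8119.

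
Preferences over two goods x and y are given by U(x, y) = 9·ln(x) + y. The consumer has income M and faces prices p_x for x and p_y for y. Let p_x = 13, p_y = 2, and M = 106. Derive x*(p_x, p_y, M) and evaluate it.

x* = 1.3846

Set MRS = p_x/p_y: (9/x)/1 = p_x/p_y.
So x*(p_x,p_y) = 9·p_y/p_x, independent of income; and y* = (M − 9·p_y)/p_y.
At the given prices: x* = 9·2/13 = 1.3846.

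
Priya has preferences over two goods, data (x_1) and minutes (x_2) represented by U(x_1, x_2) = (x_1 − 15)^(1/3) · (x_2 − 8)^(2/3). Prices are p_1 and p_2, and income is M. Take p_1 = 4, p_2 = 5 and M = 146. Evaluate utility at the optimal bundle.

MRS = (1/2)·(x_2−8)/(x_1−15). Tangency with p_1/p_2 gives x_2−8 = 2·(p_1/p_2)·(x_1−15).
Substituting into the budget: x_1* = 15 + 1/3·(M − 15·p_1 − 8·p_2)/p_1, and x_2* = 8 + 2/3·(…)/p_2.
Discretionary income = 146 − 15·4 − 8·5 = 46; x_1* = 15 + 1/3·46/4 = 18.8333; x_2* = 8 + 2/3·46/5 = 14.1333.
Utility at the optimum: U(18.8333, 14.1333) = 5.2439.

V = 5.2439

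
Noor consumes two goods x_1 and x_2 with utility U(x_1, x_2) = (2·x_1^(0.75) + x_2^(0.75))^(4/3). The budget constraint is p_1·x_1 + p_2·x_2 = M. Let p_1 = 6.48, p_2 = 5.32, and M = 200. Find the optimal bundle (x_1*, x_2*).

x_1* = 27.732, x_2* = 3.8152

Substitute x_2 = (x_2/x_1)·x_1 into the budget: x_1* = M/(p_1 + p_2·(x_2/x_1)).
Numerically x_2/x_1 = 0.137573, so x_1* = 200/(6.48 + 5.32·0.137573) = 27.732 and x_2* = 0.137573·27.732 = 3.8152.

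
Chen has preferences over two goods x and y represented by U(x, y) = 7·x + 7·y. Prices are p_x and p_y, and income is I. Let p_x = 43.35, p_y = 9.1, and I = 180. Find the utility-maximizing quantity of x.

x* = 0

Perfect substitutes: compare marginal utility per dollar. 7/p_x vs 7/p_y → 0.1615 vs 0.7692.
y gives more utility per dollar, so spend all income on y: y* = I/p_y, x* = 0.
Numerically: x* = 0, y* = 19.7802.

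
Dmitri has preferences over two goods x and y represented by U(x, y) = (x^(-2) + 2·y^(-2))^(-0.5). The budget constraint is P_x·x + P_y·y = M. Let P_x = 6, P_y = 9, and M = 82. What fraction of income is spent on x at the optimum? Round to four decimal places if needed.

share on x = 0.3772

MRS = MU_x/MU_y = (1/2)·(y/x)^(3). Set equal to P_x/P_y.
Hence y/x = (2·P_x/P_y)^(1/(3)), i.e. raised to the 1/3 power.
Substitute y = (y/x)·x into the budget: x* = M/(P_x + P_y·(y/x)).
Numerically y/x = 1.100642, so x* = 82/(6 + 9·1.100642) = 5.1554 and y* = 1.100642·5.1554 = 5.6742.
Expenditure on x: 6·5.1554 = 30.9321; share = 0.3772.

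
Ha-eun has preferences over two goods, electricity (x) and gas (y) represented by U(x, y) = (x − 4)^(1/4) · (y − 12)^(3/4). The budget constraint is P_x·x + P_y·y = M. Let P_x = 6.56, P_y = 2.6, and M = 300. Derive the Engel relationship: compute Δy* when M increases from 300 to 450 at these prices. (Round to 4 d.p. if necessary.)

Δy* = 43.2692

Let x' = x−4, y' = y−12. MRS = (1/3)·y'/x' = P_x/P_y.
Substituting into the budget: x* = 4 + 0.25·(M − 4·P_x − 12·P_y)/P_x, and y* = 12 + 0.75·(…)/P_y.
Discretionary income = 300 − 4·6.56 − 12·2.6 = 242.56; y* = 12 + 0.75·242.56/2.6 = 81.9692.
At M' = 450: y* = 125.2385. Change: 125.2385 − 81.9692 = 43.2692.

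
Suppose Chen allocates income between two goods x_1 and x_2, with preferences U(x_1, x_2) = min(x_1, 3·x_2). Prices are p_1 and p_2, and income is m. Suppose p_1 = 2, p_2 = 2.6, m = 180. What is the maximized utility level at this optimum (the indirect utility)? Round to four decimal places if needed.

V = 62.7907

Leontief preferences: the optimum is at the kink where x_1/3 = x_2/1, i.e. x_2 = (1/3)·x_1.
Budget: p_1·x_1 + p_2·(1/3)·x_1 = m, so (3·p_1 + p_2)·x_1 = 3·m.
Demand: x_1*(p_1,p_2,m) = 3·m/(3·p_1 + p_2), x_2* = m/(3·p_1 + p_2).
Here 3·2 + 2.6 = 8.6, giving x_1* = 62.7907 and x_2* = 20.9302.
Utility at the optimum: U(62.7907, 20.9302) = 62.7907.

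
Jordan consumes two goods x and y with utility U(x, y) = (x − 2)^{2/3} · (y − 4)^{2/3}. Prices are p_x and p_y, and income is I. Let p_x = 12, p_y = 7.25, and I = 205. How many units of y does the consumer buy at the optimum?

Let x' = x−2, y' = y−4. MRS = y'/x' = p_x/p_y.
After buying the subsistence bundle (2, 4), a share 0.5 of the remaining income goes to x: x* = 2 + 0.5·(I − 2p_x − 4p_y)/p_x.
Discretionary income = 205 − 2·12 − 4·7.25 = 152; y* = 4 + 0.5·152/7.25 = 14.4828.

y* = 14.4828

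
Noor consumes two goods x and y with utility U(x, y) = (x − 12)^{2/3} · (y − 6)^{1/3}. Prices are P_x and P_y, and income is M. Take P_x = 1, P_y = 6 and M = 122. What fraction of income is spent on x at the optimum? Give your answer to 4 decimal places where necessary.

share on x = 0.5027

This is Cobb-Douglas in (x−12, y−6): tangency gives 2/3·P_y·(y−6) = 1/3·P_x·(x−12).
After buying the subsistence bundle (12, 6), a share 2/3 of the remaining income goes to x: x* = 12 + 2/3·(M − 12P_x − 6P_y)/P_x.
Discretionary income = 122 − 12·1 − 6·6 = 74; x* = 12 + 2/3·74/1 = 61.3333; y* = 6 + 1/3·74/6 = 10.1111.
Expenditure on x: 1·61.3333 = 61.3333; share = 0.5027.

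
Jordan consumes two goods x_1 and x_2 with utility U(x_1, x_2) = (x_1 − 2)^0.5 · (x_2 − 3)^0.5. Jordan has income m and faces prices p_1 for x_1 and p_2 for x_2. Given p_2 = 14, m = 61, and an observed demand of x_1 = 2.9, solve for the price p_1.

p_1 = 5

Let x_1' = x_1−2, x_2' = x_2−3. MRS = x_2'/x_1' = p_1/p_2.
After buying the subsistence bundle (2, 3), a share 0.5 of the remaining income goes to x_1: x_1* = 2 + 0.5·(m − 2p_1 − 3p_2)/p_1.
Set x_1* = 2.9 in the demand function and solve for p_1: p_1 = 5.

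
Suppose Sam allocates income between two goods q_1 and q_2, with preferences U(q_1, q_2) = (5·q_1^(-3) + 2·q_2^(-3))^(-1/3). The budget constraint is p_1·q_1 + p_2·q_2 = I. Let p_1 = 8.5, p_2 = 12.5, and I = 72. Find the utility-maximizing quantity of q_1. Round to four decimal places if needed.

q_1* = 4.1079

MRS = MU_q_1/MU_q_2 = (5/2)·(q_2/q_1)^(4). Set equal to p_1/p_2.
Solve for the ratio: q_2/q_1 = [(2/5)·p_1/p_2]^(0.25).
With the ratio pinned down, the budget gives q_1* = I/(p_1 + p_2·(q_2/q_1)) and q_2* = (q_2/q_1)·q_1*.
Numerically q_2/q_1 = 0.722175, so q_1* = 72/(8.5 + 12.5·0.722175) = 4.1079.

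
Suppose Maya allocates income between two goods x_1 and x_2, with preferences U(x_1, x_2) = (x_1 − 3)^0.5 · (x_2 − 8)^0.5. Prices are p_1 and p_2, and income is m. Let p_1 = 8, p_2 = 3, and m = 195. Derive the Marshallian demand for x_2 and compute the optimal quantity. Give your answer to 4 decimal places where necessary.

Let x_1' = x_1−3, x_2' = x_2−8. MRS = x_2'/x_1' = p_1/p_2.
Substituting into the budget: x_1* = 3 + 0.5·(m − 3·p_1 − 8·p_2)/p_1, and x_2* = 8 + 0.5·(…)/p_2.
Discretionary income = 195 − 3·8 − 8·3 = 147; x_2* = 8 + 0.5·147/3 = 32.5.

x_2* = 32.5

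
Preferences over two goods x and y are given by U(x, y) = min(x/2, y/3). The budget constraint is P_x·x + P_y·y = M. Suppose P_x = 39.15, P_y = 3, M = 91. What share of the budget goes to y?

With perfect complements, no substitution: consume in ratio x:y = 2:3.
Budget: P_x·x + P_y·(3/2)·x = M, so (2·P_x + 3·P_y)·x = 2·M.
Demand: x*(P_x,P_y,M) = 2·M/(2·P_x + 3·P_y), y* = 3·M/(2·P_x + 3·P_y).
Here 2·39.15 + 3·3 = 87.3, giving x* = 2.0848 and y* = 3.1271.
Expenditure on y: 3·3.1271 = 9.3814; share = 0.1031.

share on y = 0.1031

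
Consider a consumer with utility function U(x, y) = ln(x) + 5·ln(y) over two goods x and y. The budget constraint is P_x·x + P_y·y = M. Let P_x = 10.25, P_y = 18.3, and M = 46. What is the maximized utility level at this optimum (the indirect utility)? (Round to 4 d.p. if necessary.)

V = 3.4067

Tangency: MRS = (1/5)·y/x = P_x/P_y.
So P_y·y = 5·P_x·x; combined with the budget, a share 1/6 of income goes to x.
Demand: x*(P_x,P_y,M) = 1/6·M/P_x and y* = 5/6·M/P_y.
At P_x=10.25, P_y=18.3, M=46: x* = 1/6·46/10.25 = 0.748, y* = 2.0947.
Utility at the optimum: U(0.748, 2.0947) = 3.4067.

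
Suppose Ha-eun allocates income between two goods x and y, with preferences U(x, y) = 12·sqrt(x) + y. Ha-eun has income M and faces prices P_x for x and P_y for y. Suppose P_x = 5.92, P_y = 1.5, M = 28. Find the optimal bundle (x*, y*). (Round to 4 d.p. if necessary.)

x* = 2.3112, y* = 9.545

Set MRS = P_x/P_y: 6·x^(−1/2) = P_x/P_y.
Thus x* = (6·P_y/P_x)² — independent of M — with the rest of income spent on y.
Plugging in: x* = (6·1.5/5.92)² = 2.3112, y* = 9.545.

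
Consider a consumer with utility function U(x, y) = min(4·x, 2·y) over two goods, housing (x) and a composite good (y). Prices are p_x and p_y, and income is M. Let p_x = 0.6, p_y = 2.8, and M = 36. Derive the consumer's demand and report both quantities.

x* = 5.8065, y* = 11.6129

Leontief preferences: the optimum is at the kink where x/2 = y/4, i.e. y = 2·x.
Budget: p_x·x + p_y·2·x = M, so (2·p_x + 4·p_y)·x = 2·M.
Demand: x*(p_x,p_y,M) = 2·M/(2·p_x + 4·p_y), y* = 4·M/(2·p_x + 4·p_y).
Here 2·0.6 + 4·2.8 = 12.4, giving x* = 5.8065 and y* = 11.6129.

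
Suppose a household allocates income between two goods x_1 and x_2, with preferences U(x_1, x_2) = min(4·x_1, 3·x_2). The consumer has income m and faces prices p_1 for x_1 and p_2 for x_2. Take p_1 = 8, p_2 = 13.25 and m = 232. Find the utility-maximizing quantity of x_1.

x_1* = 9.039

Leontief preferences: the optimum is at the kink where x_1/3 = x_2/4, i.e. x_2 = (4/3)·x_1.
Budget: p_1·x_1 + p_2·(4/3)·x_1 = m, so (3·p_1 + 4·p_2)·x_1 = 3·m.
Demand: x_1*(p_1,p_2,m) = 3·m/(3·p_1 + 4·p_2), x_2* = 4·m/(3·p_1 + 4·p_2).
Here 3·8 + 4·13.25 = 77, giving x_1* = 9.039.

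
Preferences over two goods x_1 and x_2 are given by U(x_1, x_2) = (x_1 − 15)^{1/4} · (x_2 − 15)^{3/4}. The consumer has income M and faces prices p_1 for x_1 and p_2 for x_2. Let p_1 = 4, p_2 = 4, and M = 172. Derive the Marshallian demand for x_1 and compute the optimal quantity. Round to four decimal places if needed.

x_1* = 18.25

This is Cobb-Douglas in (x_1−15, x_2−15): tangency gives 0.25·p_2·(x_2−15) = 0.75·p_1·(x_1−15).
Substituting into the budget: x_1* = 15 + 0.25·(M − 15·p_1 − 15·p_2)/p_1, and x_2* = 15 + 0.75·(…)/p_2.
Discretionary income = 172 − 15·4 − 15·4 = 52; x_1* = 15 + 0.25·52/4 = 18.25.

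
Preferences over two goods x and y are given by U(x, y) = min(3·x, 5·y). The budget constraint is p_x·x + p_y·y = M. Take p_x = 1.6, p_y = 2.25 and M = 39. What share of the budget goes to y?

With perfect complements, no substitution: consume in ratio x:y = 5:3.
Budget: p_x·x + p_y·(3/5)·x = M, so (5·p_x + 3·p_y)·x = 5·M.
Demand: x*(p_x,p_y,M) = 5·M/(5·p_x + 3·p_y), y* = 3·M/(5·p_x + 3·p_y).
Here 5·1.6 + 3·2.25 = 14.75, giving x* = 13.2203 and y* = 7.9322.
Expenditure on y: 2.25·7.9322 = 17.8475; share = 0.4576.

share on y = 0.4576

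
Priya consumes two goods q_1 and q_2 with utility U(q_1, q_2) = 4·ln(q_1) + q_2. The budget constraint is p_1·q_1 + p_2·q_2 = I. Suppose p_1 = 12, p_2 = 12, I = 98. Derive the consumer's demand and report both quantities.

At the given prices: q_1* = 4·12/12 = 4, and q_2* = 4.1667.

q_1* = 4, q_2* = 4.1667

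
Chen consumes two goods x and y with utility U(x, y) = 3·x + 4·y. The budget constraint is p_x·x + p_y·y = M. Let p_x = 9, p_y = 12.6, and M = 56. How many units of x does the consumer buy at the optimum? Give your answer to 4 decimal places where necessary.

Linear utility — the consumer picks whichever good has higher MU/price: 3/9 = 0.3333 vs 4/12.6 = 0.3175.
x gives more utility per dollar, so spend all income on x: x* = M/p_x, y* = 0.
Numerically: x* = 6.2222, y* = 0.

x* = 6.2222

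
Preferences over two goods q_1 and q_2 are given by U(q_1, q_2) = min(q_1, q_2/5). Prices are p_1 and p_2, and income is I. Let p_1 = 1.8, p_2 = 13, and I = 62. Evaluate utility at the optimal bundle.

With perfect complements, no substitution: consume in ratio q_1:q_2 = 1:5.
Budget: p_1·q_1 + p_2·5·q_1 = I, so (p_1 + 5·p_2)·q_1 = I.
Demand: q_1*(p_1,p_2,I) = I/(p_1 + 5·p_2), q_2* = 5·I/(p_1 + 5·p_2).
Here 1.8 + 5·13 = 66.8, giving q_1* = 0.9281 and q_2* = 4.6407.
Utility at the optimum: U(0.9281, 4.6407) = 0.9281.

V = 0.9281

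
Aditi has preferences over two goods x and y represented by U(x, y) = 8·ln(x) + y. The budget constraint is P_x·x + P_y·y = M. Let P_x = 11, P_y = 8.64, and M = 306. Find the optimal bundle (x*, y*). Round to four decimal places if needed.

x* = 6.2836, y* = 27.4167

Set MRS = P_x/P_y: (8/x)/1 = P_x/P_y.
So x*(P_x,P_y) = 8·P_y/P_x, independent of income; and y* = (M − 8·P_y)/P_y.
At the given prices: x* = 8·8.64/11 = 6.2836, and y* = 27.4167.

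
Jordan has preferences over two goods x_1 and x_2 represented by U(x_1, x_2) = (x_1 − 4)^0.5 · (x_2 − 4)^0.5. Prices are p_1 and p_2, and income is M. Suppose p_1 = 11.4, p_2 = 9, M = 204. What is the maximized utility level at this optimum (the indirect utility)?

This is Cobb-Douglas in (x_1−4, x_2−4): tangency gives 0.5·p_2·(x_2−4) = 0.5·p_1·(x_1−4).
Substituting into the budget: x_1* = 4 + 0.5·(M − 4·p_1 − 4·p_2)/p_1, and x_2* = 4 + 0.5·(…)/p_2.
Discretionary income = 204 − 4·11.4 − 4·9 = 122.4; x_1* = 4 + 0.5·122.4/11.4 = 9.3684; x_2* = 4 + 0.5·122.4/9 = 10.8.
Utility at the optimum: U(9.3684, 10.8) = 6.042.

V = 6.042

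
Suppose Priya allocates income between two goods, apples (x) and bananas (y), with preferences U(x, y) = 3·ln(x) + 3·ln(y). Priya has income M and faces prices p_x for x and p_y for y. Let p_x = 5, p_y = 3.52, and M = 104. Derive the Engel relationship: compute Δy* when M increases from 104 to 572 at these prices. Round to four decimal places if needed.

Δy* = 66.4773

Demand: x*(p_x,p_y,M) = 0.5·M/p_x and y* = 0.5·M/p_y.
At p_x=5, p_y=3.52, M=104: y* = 0.5·104/3.52 = 14.7727.
At M' = 572: y* = 81.25. Change: 81.25 − 14.7727 = 66.4773.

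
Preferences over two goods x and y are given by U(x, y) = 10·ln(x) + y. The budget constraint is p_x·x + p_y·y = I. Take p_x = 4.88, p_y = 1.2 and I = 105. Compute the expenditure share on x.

share on x = 0.1143

At the given prices: x* = 10·1.2/4.88 = 2.459, and y* = 77.5.
Expenditure on x: 4.88·2.459 = 12; share = 0.1143.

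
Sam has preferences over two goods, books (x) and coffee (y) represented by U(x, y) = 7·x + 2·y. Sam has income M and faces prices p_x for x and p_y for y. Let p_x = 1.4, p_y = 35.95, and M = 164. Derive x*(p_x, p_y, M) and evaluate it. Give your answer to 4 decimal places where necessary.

Perfect substitutes: compare marginal utility per dollar. 7/p_x vs 2/p_y → 5 vs 0.0556.
x gives more utility per dollar, so spend all income on x: x* = M/p_x, y* = 0.
Numerically: x* = 117.1429, y* = 0.

x* = 117.1429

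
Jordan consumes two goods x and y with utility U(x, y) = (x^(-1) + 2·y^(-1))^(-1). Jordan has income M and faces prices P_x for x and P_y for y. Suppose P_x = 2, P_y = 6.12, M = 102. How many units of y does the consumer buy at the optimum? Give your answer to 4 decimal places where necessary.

MRS = MU_x/MU_y = (1/2)·(y/x)^(2). Set equal to P_x/P_y.
Hence y/x = (2·P_x/P_y)^(1/(2)), i.e. raised to the 0.5 power.
With the ratio pinned down, the budget gives x* = M/(P_x + P_y·(y/x)) and y* = (y/x)·x*.
Numerically y/x = 0.808452, so x* = 102/(2 + 6.12·0.808452) = 14.6811 and y* = 0.808452·14.6811 = 11.8689.

y* = 11.8689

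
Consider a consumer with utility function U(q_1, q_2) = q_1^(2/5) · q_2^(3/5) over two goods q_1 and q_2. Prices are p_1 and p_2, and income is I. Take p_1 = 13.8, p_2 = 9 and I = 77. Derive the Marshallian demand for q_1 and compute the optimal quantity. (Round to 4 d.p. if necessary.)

The MRS is (2/3)·q_2/q_1. Set MRS = p_1/p_2.
So 0.4·p_2·q_2 = 0.6·p_1·q_1; combined with the budget, a share 0.4 of income goes to q_1.
Demand: q_1*(p_1,p_2,I) = 0.4·I/p_1 and q_2* = 0.6·I/p_2.
At p_1=13.8, p_2=9, I=77: q_1* = 0.4·77/13.8 = 2.2319.

q_1* = 2.2319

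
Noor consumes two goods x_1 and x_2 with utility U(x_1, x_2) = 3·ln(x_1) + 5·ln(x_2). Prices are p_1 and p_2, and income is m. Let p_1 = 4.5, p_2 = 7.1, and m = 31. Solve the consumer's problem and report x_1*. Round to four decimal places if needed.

At p_1=4.5, p_2=7.1, m=31: x_1* = 0.375·31/4.5 = 2.5833.

x_1* = 2.5833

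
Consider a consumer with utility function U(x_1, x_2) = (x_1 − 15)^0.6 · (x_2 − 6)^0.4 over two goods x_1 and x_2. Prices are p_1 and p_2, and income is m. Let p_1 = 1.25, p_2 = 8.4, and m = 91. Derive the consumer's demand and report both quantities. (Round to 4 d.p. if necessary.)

Discretionary income = 91 − 15·1.25 − 6·8.4 = 21.85; x_1* = 15 + 0.6·21.85/1.25 = 25.488; x_2* = 6 + 0.4·21.85/8.4 = 7.0405.

x_1* = 25.488, x_2* = 7.0405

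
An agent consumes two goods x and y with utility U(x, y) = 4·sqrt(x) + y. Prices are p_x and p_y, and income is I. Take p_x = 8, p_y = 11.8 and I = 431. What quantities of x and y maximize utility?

MU_x = 2/√x, MU_y = 1. Tangency: 2/√x = p_x/p_y.
Solve: √x = 2·p_y/p_x, so x*(p_x,p_y) = (2·p_y/p_x)², and y* = (I − p_x·x*)/p_y.
Plugging in: x* = (2·11.8/8)² = 8.7025, y* = 30.6254.

x* = 8.7025, y* = 30.6254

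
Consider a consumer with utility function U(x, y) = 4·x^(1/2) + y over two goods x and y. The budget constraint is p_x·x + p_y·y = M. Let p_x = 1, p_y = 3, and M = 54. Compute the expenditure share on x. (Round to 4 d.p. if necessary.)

share on x = 0.6667

Set MRS = p_x/p_y: 2·x^(−1/2) = p_x/p_y.
Solve: √x = 2·p_y/p_x, so x*(p_x,p_y) = (2·p_y/p_x)², and y* = (M − p_x·x*)/p_y.
Plugging in: x* = (2·3/1)² = 36, y* = 6.
Expenditure on x: 1·36 = 36; share = 0.6667.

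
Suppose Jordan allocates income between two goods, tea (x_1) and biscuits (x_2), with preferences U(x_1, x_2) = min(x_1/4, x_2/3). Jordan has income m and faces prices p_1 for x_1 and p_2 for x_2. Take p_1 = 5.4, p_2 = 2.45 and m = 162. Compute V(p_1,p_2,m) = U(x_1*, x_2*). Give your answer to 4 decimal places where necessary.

Leontief preferences: the optimum is at the kink where x_1/4 = x_2/3, i.e. x_2 = (3/4)·x_1.
Budget: p_1·x_1 + p_2·(3/4)·x_1 = m, so (4·p_1 + 3·p_2)·x_1 = 4·m.
Demand: x_1*(p_1,p_2,m) = 4·m/(4·p_1 + 3·p_2), x_2* = 3·m/(4·p_1 + 3·p_2).
Here 4·5.4 + 3·2.45 = 28.95, giving x_1* = 22.3834 and x_2* = 16.7876.
Utility at the optimum: U(22.3834, 16.7876) = 5.5959.

V = 5.5959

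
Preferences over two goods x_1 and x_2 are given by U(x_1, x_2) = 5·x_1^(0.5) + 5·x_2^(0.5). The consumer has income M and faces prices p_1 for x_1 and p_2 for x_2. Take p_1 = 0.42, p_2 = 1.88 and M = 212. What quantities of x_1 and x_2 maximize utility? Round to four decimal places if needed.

x_1* = 412.588, x_2* = 20.592

From the CES first-order condition, (x_2/x_1)^(0.5) = p_1/p_2.
Solve for the ratio: x_2/x_1 = [p_1/p_2]^(2).
Substitute x_2 = (x_2/x_1)·x_1 into the budget: x_1* = M/(p_1 + p_2·(x_2/x_1)).
Numerically x_2/x_1 = 0.049909, so x_1* = 212/(0.42 + 1.88·0.049909) = 412.588 and x_2* = 0.049909·412.588 = 20.592.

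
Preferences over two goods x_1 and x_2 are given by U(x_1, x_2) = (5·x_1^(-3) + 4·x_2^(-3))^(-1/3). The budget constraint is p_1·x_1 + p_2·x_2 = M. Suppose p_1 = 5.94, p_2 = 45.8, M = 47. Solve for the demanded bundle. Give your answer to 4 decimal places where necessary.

x_1* = 1.4718, x_2* = 0.8353

From the CES first-order condition, (5/4)·(x_2/x_1)^(4) = p_1/p_2.
Hence x_2/x_1 = ((4/5)·p_1/p_2)^(1/(4)), i.e. raised to the 0.25 power.
Substitute x_2 = (x_2/x_1)·x_1 into the budget: x_1* = M/(p_1 + p_2·(x_2/x_1)).
Numerically x_2/x_1 = 0.567548, so x_1* = 47/(5.94 + 45.8·0.567548) = 1.4718 and x_2* = 0.567548·1.4718 = 0.8353.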